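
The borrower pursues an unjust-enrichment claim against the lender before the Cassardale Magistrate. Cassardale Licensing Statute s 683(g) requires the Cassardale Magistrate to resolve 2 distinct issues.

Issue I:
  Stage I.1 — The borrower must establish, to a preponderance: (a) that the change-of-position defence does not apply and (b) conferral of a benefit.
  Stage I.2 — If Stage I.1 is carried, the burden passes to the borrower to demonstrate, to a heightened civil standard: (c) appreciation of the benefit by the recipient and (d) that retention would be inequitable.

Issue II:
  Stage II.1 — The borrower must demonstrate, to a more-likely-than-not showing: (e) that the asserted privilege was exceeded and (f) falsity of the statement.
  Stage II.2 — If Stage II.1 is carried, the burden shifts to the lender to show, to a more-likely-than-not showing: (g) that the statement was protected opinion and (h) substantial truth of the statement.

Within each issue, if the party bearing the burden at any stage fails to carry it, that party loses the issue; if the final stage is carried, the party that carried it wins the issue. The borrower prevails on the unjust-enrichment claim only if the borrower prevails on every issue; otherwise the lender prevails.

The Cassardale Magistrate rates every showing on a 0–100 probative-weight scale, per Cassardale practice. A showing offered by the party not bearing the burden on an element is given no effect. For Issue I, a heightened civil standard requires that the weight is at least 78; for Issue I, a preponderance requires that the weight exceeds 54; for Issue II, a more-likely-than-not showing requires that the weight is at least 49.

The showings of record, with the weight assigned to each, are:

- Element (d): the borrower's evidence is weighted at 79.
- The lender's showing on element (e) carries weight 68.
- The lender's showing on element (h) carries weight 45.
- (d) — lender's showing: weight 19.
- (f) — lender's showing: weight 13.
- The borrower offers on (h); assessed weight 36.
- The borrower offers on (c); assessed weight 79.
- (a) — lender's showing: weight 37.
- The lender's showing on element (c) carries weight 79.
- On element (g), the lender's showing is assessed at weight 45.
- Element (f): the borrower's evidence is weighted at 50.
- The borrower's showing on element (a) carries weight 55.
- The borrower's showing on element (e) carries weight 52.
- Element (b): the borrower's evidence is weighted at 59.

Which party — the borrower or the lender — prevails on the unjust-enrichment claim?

borrower

— Issue I —
Stage I.1 — burden on borrower; standard: a preponderance (weight exceeds 54).
    (a): 55 (lender's 37 disregarded) > 54 [met]
    (b): 59 > 54 [met]
  Stage I.1 carried; the burden remains with the borrower.
Stage I.2 — burden on borrower; standard: a heightened civil standard (weight is at least 78).
    (c): 79 (lender's 79 disregarded) ≥ 78 [met]
    (d): 79 (lender's 19 disregarded) ≥ 78 [met]
  The borrower carries the last stage.
All stages carried — the borrower prevails on this issue.
— Issue II —
Stage II.1 (borrower, a more-likely-than-not showing, weight is at least 49): (e) 52 (lender's 68 disregarded) ≥ 49 — meets; (f) 50 (lender's 13 disregarded) ≥ 49 — meets.
  Stage II.1 carried; the burden shifts to the lender.
Stage II.2 (lender, a more-likely-than-not showing, weight is at least 49): (g) 45 < 49 — fails; (h) 45 (borrower's 36 disregarded) < 49 — fails.
  Not every element is met, so the lender fails to carry Stage II.2.
The borrower prevails on this issue.
Per-issue: Issue I → borrower; Issue II → borrower. The borrower must prevail on every issue; overall, the borrower prevails.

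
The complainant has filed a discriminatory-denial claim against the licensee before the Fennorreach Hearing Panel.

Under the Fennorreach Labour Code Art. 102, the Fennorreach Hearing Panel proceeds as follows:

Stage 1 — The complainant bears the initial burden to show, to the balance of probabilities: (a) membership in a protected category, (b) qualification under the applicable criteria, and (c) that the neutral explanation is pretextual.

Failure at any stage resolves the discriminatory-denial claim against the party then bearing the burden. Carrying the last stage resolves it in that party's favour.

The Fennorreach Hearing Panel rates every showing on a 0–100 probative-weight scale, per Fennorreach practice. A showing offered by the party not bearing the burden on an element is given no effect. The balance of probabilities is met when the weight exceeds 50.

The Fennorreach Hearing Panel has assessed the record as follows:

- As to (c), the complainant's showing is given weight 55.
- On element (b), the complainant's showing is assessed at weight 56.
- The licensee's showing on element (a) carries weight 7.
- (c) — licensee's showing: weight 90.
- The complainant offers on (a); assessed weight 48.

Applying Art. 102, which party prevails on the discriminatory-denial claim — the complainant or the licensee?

licensee

Stage 1 (complainant, the balance of probabilities, weight exceeds 50): (a) 48 (licensee's 7 disregarded) ≤ 50 — fails; (b) 56 > 50 — meets; (c) 55 (licensee's 90 disregarded) > 50 — meets.
  Not every element is met, so the complainant fails to carry Stage 1.
The analysis ends at Stage 1; the licensee prevails.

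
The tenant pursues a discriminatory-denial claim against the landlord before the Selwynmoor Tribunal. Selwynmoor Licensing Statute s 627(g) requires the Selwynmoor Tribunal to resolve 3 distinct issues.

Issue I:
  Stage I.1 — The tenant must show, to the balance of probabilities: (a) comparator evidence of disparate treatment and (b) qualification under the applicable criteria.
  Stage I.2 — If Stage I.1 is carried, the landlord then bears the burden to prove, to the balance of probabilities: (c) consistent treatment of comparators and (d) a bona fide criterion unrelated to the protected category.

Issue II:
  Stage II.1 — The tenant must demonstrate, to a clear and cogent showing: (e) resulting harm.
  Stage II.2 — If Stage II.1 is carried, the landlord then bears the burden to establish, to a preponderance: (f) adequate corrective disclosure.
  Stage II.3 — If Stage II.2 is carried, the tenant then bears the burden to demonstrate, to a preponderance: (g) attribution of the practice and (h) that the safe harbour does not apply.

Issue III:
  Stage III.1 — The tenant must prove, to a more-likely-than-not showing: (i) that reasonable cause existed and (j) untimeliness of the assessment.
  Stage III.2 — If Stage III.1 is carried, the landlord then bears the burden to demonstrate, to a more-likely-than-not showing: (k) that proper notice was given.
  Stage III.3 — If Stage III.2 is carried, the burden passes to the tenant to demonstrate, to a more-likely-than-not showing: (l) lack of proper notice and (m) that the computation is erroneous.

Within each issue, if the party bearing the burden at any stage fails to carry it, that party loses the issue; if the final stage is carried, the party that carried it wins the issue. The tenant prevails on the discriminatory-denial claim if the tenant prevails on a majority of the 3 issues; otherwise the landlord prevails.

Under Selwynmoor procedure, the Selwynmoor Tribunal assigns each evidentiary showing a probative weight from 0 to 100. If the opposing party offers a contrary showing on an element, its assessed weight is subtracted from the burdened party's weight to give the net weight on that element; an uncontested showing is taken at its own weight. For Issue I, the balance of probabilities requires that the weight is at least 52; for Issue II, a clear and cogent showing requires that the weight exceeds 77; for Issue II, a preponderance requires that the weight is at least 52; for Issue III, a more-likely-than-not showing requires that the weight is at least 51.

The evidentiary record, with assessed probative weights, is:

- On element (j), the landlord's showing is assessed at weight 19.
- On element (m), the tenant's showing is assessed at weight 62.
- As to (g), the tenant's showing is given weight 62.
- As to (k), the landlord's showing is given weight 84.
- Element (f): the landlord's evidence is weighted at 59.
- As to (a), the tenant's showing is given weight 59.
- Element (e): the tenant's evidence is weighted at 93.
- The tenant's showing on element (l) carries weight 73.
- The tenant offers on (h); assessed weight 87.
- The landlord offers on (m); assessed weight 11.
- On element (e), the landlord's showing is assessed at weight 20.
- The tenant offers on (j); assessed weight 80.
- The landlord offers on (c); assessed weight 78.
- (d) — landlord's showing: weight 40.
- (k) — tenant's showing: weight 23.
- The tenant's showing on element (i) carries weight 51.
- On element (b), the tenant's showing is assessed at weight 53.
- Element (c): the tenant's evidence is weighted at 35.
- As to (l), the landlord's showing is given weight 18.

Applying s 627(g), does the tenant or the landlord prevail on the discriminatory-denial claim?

— Issue I —
Stage I.1 — burden on tenant; standard: the balance of probabilities (weight is at least 52).
    (a): 59 ≥ 52 [met]
    (b): 53 ≥ 52 [met]
  Stage I.1 carried; the burden shifts to the landlord.
Stage I.2 — burden on landlord; standard: the balance of probabilities (weight is at least 52).
    (c): 78 − 35 = 43 < 52 [not met]
    (d): 40 < 52 [not met]
  The landlord does not carry Stage I.2.
The analysis ends at Stage I.2; the tenant prevails on this issue.
— Issue II —
Stage II.1 — burden on tenant; standard: a clear and cogent showing (weight exceeds 77).
    (e): 93 − 20 = 73 ≤ 77 [not met]
  The tenant does not carry Stage II.1.
The landlord prevails on this issue.
— Issue III —
Stage III.1 (tenant, a more-likely-than-not showing, weight is at least 51): (i) 51 ≥ 51 — meets; (j) net 80−19=61 ≥ 51 — meets.
  All elements met. The burden passes to the landlord.
Stage III.2 (landlord, a more-likely-than-not showing, weight is at least 51): (k) net 84−23=61 ≥ 51 — meets.
  Stage III.2 carried; the burden shifts to the tenant.
Stage III.3 (tenant, a more-likely-than-not showing, weight is at least 51): (l) net 73−18=55 ≥ 51 — meets; (m) net 62−11=51 ≥ 51 — meets.
  All elements met at the final stage.
Every stage carried; the tenant prevails on this issue.
Per-issue: Issue I → tenant; Issue II → landlord; Issue III → tenant. The tenant must prevail on a majority of issues; overall, the tenant prevails.

tenant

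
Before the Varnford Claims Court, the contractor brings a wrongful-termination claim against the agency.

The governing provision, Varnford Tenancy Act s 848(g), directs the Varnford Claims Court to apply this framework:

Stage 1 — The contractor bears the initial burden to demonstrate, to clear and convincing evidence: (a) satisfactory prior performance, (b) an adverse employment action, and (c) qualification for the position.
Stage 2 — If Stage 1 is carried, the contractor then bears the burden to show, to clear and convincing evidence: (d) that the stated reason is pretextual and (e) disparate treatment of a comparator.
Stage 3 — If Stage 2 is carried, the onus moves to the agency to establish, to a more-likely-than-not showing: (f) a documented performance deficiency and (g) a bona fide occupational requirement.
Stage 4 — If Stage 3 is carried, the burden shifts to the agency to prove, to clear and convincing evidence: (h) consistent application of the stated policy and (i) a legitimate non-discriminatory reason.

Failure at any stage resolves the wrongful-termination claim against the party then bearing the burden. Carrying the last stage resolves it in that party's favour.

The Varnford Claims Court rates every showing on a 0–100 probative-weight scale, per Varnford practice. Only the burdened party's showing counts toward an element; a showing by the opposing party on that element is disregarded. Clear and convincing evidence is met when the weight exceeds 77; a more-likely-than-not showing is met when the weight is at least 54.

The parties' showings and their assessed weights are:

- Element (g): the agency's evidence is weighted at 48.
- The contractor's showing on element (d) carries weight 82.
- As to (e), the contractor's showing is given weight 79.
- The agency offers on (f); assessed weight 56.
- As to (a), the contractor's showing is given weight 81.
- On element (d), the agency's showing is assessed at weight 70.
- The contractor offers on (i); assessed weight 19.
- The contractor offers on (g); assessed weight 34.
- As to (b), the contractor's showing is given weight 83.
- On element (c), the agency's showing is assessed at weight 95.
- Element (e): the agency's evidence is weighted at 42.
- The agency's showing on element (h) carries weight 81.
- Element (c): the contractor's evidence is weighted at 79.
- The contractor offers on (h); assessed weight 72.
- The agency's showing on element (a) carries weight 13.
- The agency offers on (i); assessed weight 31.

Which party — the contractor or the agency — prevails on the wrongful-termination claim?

Stage 1 — burden on contractor; standard: clear and convincing evidence (weight exceeds 77).
    (a): 81 (agency's 13 disregarded) > 77 [met]
    (b): 83 > 77 [met]
    (c): 79 (agency's 95 disregarded) > 77 [met]
  Stage 1 is satisfied; the contractor continues to bear the burden.
Stage 2 — burden on contractor; standard: clear and convincing evidence (weight exceeds 77).
    (d): 82 (agency's 70 disregarded) > 77 [met]
    (e): 79 (agency's 42 disregarded) > 77 [met]
  All elements met. The burden passes to the agency.
Stage 3 — burden on agency; standard: a more-likely-than-not showing (weight is at least 54).
    (f): 56 ≥ 54 [met]
    (g): 48 (contractor's 34 disregarded) < 54 [not met]
  Stage 3 not carried; the agency fails its burden.
The contractor prevails.

contractor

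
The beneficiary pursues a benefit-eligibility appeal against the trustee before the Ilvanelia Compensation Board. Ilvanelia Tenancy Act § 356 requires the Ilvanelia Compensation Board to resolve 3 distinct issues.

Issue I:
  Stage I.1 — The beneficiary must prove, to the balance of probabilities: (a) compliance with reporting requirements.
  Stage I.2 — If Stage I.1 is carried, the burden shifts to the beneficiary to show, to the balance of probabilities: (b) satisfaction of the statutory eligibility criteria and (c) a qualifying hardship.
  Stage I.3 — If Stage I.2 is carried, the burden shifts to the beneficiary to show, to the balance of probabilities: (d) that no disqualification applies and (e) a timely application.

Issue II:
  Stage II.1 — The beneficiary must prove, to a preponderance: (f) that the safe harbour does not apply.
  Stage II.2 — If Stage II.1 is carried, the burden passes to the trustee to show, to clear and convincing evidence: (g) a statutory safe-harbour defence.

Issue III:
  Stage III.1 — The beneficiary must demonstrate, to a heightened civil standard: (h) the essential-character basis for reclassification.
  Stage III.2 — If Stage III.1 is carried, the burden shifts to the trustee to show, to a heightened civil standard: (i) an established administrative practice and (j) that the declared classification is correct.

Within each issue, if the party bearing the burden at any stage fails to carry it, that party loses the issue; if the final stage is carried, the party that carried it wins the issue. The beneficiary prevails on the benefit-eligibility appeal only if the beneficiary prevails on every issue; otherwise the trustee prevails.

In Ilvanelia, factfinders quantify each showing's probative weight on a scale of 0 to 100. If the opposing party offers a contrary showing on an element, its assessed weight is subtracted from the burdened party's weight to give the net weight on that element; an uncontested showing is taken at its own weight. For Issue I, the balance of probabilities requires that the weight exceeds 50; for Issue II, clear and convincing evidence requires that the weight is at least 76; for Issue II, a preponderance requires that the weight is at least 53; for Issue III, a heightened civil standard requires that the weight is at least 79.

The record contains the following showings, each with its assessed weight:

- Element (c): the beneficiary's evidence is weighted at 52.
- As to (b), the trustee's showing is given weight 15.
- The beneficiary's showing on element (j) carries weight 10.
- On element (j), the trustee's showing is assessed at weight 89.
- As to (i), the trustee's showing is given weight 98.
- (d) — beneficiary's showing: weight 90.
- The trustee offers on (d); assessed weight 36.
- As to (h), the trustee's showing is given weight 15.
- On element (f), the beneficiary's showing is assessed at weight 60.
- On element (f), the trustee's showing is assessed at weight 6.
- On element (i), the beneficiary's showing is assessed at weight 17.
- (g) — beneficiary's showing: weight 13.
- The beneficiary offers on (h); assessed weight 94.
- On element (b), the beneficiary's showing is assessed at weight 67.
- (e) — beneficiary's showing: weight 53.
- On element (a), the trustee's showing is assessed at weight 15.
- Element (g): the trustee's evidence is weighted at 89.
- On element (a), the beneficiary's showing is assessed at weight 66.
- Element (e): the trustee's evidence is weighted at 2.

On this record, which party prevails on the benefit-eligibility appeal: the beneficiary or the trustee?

— Issue I —
Stage I.1 — burden on beneficiary; standard: the balance of probabilities (weight exceeds 50).
    (a): 66 − 15 = 51 > 50 [met]
  All elements met. The beneficiary retains the burden for Stage I.2.
Stage I.2 — burden on beneficiary; standard: the balance of probabilities (weight exceeds 50).
    (b): 67 − 15 = 52 > 50 [met]
    (c): 52 > 50 [met]
  All elements met. The beneficiary retains the burden for Stage I.3.
Stage I.3 — burden on beneficiary; standard: the balance of probabilities (weight exceeds 50).
    (d): 90 − 36 = 54 > 50 [met]
    (e): 53 − 2 = 51 > 50 [met]
  Stage I.3 carried; the final stage is satisfied.
All stages carried — the beneficiary prevails on this issue.
— Issue II —
Stage II.1 — burden on beneficiary; standard: a preponderance (weight is at least 53).
    (f): 60 − 6 = 54 ≥ 53 [met]
  Stage II.1 is satisfied; the onus moves to the trustee.
Stage II.2 — burden on trustee; standard: clear and convincing evidence (weight is at least 76).
    (g): 89 − 13 = 76 ≥ 76 [met]
  All elements met at the final stage.
Every stage carried; the trustee prevails on this issue.
— Issue III —
At Stage III.1 the beneficiary must meet a heightened civil standard (weight is at least 79): on (h) the weight is 94 less the opposing 15 gives net 79, ≥ 79, so (h) meets the standard.
  Stage III.1 carried; the burden shifts to the trustee.
At Stage III.2 the trustee must meet a heightened civil standard (weight is at least 79): on (i) the weight is 98 less the opposing 17 gives net 81, ≥ 79, so (i) meets the standard; on (j) the weight is 89 less the opposing 10 gives net 79, which does reach 79, so (j) meets the standard.
  Stage III.2 carried; the final stage is satisfied.
Every stage carried; the trustee prevails on this issue.
Per-issue: Issue I → beneficiary; Issue II → trustee; Issue III → trustee. The beneficiary must prevail on every issue; overall, the trustee prevails.

trustee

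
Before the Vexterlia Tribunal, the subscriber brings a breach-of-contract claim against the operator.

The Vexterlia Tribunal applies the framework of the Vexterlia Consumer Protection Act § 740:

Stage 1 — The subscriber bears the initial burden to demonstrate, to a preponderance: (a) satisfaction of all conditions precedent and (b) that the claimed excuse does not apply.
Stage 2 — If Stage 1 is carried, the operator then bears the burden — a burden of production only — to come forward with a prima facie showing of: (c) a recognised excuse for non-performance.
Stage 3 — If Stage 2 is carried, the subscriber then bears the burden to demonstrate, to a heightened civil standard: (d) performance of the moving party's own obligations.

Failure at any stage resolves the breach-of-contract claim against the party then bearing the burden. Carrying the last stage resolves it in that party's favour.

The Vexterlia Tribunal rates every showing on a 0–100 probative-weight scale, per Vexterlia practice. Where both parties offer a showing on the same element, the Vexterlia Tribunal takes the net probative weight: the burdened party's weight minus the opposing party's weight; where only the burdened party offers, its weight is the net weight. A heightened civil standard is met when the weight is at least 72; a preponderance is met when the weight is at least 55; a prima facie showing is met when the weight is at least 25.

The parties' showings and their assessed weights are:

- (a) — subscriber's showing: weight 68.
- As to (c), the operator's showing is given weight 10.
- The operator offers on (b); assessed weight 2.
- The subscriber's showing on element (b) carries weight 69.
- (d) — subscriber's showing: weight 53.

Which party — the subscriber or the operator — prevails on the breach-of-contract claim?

At Stage 1 the subscriber must meet a preponderance (weight is at least 55): on (a) the weight is 68, ≥ 55, so (a) meets the standard; on (b) the weight is 69 less the opposing 2 gives net 67, which does reach 55, so (b) meets the standard.
  Stage 1 is satisfied; the onus moves to the operator.
At Stage 2 the operator must meet a prima facie showing (weight is at least 25): on (c) the weight is 10, < 25, so (c) does not meet the standard.
  Stage 2 not carried; the operator fails its burden.
The analysis ends at Stage 2; the subscriber prevails.

subscriber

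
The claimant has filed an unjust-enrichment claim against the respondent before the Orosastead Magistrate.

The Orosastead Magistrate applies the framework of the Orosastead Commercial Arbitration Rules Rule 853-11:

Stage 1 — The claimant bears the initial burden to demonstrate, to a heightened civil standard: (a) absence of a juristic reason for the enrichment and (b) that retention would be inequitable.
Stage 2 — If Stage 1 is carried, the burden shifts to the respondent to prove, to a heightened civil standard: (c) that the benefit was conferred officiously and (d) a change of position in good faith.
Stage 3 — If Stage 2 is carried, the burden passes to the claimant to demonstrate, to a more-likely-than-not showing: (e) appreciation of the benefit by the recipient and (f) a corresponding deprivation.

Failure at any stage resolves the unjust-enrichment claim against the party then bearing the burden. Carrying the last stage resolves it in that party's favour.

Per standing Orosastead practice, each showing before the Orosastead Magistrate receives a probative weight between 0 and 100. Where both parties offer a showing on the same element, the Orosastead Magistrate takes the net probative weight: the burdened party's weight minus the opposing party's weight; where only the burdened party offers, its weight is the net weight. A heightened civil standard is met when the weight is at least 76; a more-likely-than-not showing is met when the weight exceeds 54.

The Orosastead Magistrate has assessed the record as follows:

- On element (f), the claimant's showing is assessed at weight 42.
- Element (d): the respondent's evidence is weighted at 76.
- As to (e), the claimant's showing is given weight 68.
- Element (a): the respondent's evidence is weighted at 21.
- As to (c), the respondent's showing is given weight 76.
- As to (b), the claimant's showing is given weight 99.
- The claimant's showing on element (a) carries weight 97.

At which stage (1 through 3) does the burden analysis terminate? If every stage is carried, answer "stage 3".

Stage 1 — burden on claimant; standard: a heightened civil standard (weight is at least 76).
    (a): 97 − 21 = 76 ≥ 76 [met]
    (b): 99 ≥ 76 [met]
  Stage 1 is satisfied; the onus moves to the respondent.
Stage 2 — burden on respondent; standard: a heightened civil standard (weight is at least 76).
    (c): 76 ≥ 76 [met]
    (d): 76 ≥ 76 [met]
  All elements met. The burden passes to the claimant.
Stage 3 — burden on claimant; standard: a more-likely-than-not showing (weight exceeds 54).
    (e): 68 > 54 [met]
    (f): 42 ≤ 54 [not met]
  Stage 3 not carried; the claimant fails its burden.
The respondent prevails.

stage 3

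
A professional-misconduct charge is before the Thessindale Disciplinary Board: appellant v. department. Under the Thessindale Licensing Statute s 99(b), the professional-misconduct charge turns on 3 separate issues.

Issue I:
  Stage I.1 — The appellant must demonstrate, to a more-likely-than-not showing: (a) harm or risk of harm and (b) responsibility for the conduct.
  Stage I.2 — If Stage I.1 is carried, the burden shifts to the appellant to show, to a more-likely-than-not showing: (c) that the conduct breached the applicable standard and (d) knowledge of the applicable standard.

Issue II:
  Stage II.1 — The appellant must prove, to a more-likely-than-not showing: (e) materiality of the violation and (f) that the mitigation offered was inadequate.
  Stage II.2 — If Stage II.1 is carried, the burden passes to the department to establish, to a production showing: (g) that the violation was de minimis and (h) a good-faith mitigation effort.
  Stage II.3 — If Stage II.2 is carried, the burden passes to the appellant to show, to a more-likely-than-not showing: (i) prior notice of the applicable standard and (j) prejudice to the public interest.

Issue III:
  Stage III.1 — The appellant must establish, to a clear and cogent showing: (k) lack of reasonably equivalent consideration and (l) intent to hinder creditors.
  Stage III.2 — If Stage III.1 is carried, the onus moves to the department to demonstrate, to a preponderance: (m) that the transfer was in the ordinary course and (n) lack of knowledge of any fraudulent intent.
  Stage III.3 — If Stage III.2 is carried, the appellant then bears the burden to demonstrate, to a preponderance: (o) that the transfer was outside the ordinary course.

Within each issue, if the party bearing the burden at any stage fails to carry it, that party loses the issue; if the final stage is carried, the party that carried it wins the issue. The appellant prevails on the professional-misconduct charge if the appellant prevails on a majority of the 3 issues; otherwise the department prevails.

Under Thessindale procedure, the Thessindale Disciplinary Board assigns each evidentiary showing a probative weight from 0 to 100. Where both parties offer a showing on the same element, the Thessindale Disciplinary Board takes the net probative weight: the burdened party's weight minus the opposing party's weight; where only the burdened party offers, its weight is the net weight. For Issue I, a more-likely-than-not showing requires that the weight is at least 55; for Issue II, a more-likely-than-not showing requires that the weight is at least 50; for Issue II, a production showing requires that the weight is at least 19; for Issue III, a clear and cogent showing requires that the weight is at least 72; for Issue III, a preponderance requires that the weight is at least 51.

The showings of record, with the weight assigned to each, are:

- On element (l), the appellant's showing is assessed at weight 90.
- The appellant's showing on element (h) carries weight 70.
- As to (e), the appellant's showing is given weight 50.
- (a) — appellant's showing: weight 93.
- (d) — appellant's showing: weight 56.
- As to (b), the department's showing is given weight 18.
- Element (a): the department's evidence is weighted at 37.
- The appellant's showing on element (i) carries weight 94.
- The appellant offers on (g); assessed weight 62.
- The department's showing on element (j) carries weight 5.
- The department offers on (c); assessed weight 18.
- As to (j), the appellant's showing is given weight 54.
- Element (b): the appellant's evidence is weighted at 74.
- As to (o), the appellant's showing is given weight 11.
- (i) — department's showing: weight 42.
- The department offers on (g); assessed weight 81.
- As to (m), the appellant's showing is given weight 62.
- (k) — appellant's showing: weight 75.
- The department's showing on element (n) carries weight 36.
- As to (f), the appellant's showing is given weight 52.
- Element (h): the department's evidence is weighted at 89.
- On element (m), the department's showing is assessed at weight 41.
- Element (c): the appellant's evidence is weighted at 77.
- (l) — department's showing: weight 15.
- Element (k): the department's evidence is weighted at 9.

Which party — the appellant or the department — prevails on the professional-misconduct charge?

— Issue I —
Stage I.1 (appellant, a more-likely-than-not showing, weight is at least 55): (a) net 93−37=56 ≥ 55 — meets; (b) net 74−18=56 ≥ 55 — meets.
  All elements met. The appellant retains the burden for Stage I.2.
Stage I.2 (appellant, a more-likely-than-not showing, weight is at least 55): (c) net 77−18=59 ≥ 55 — meets; (d) 56 ≥ 55 — meets.
  Stage I.2 carried; the final stage is satisfied.
With every stage satisfied, the appellant prevails on this issue.
— Issue II —
At Stage II.1 the appellant must meet a more-likely-than-not showing (weight is at least 50): on (e) the weight is 50, ≥ 50, so (e) meets the standard; on (f) the weight is 52, which does reach 50, so (f) meets the standard.
  All elements met. The burden passes to the department.
At Stage II.2 the department must meet a production showing (weight is at least 19): on (g) the weight is 81 less the opposing 62 gives net 19, which does reach 19, so (g) meets the standard; on (h) the weight is 89 less the opposing 70 gives net 19, ≥ 19, so (h) meets the standard.
  Stage II.2 carried; the burden shifts to the appellant.
At Stage II.3 the appellant must meet a more-likely-than-not showing (weight is at least 50): on (i) the weight is 94 less the opposing 42 gives net 52, ≥ 50, so (i) meets the standard; on (j) the weight is 54 less the opposing 5 gives net 49, < 50, so (j) does not meet the standard.
  The appellant does not carry Stage II.3.
The analysis ends at Stage II.3; the department prevails on this issue.
— Issue III —
At Stage III.1 the appellant must meet a clear and cogent showing (weight is at least 72): on (k) the weight is 75 less the opposing 9 gives net 66, < 72, so (k) does not meet the standard; on (l) the weight is 90 less the opposing 15 gives net 75, which does reach 72, so (l) meets the standard.
  The appellant does not carry Stage III.1.
The department prevails on this issue.
Per-issue: Issue I → appellant; Issue II → department; Issue III → department. The appellant must prevail on a majority of issues; overall, the department prevails.

department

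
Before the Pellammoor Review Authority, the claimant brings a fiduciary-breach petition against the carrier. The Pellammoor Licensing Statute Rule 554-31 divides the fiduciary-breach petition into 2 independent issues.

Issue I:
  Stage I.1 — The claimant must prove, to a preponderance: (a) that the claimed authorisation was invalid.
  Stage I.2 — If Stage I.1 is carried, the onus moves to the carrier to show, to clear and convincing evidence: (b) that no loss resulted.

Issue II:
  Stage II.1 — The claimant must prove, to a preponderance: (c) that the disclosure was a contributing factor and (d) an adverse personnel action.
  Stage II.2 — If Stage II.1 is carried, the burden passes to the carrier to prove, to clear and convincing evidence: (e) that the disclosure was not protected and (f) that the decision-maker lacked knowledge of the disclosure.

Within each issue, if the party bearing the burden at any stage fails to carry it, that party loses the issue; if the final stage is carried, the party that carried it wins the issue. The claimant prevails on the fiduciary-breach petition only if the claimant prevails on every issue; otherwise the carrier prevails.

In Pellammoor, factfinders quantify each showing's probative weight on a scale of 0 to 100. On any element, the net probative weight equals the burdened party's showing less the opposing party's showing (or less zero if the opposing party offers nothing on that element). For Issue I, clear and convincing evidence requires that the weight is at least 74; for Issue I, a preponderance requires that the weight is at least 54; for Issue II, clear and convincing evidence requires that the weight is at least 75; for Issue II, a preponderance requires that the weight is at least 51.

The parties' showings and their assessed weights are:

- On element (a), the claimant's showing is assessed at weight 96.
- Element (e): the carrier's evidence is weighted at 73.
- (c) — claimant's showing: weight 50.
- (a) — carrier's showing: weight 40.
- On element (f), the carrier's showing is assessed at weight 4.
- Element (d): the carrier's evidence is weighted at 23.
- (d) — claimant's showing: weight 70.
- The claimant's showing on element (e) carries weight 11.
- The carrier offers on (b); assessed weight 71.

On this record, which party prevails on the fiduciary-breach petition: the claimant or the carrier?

carrier

— Issue I —
Stage I.1 — burden on claimant; standard: a preponderance (weight is at least 54).
    (a): 96 − 40 = 56 ≥ 54 [met]
  Stage I.1 is satisfied; the onus moves to the carrier.
Stage I.2 — burden on carrier; standard: clear and convincing evidence (weight is at least 74).
    (b): 71 < 74 [not met]
  Not every element is met, so the carrier fails to carry Stage I.2.
The analysis ends at Stage I.2; the claimant prevails on this issue.
— Issue II —
Stage II.1 — burden on claimant; standard: a preponderance (weight is at least 51).
    (c): 50 < 51 [not met]
    (d): 70 − 23 = 47 < 51 [not met]
  Not every element is met, so the claimant fails to carry Stage II.1.
The carrier prevails on this issue.
Per-issue: Issue I → claimant; Issue II → carrier. The claimant must prevail on every issue; overall, the carrier prevails.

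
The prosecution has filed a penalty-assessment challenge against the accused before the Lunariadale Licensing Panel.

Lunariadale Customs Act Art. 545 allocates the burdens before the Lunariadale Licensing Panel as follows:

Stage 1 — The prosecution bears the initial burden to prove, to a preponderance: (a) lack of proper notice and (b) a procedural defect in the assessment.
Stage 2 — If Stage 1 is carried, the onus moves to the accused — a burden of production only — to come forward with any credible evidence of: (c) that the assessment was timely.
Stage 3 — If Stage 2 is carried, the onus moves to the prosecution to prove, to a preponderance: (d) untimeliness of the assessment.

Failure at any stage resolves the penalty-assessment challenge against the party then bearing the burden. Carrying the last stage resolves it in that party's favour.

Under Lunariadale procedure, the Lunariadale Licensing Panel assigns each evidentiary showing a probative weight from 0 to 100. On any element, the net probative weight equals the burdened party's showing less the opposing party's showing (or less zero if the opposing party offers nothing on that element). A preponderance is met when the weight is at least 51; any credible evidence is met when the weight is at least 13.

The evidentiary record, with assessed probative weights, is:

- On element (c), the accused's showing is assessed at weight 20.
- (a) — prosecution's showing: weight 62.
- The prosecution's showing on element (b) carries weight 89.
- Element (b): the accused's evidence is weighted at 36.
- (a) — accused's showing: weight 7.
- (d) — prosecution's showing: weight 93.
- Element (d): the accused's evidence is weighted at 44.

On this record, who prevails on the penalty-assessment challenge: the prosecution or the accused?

accused

Stage 1 (prosecution, a preponderance, weight is at least 51): (a) net 62−7=55 ≥ 51 — meets; (b) net 89−36=53 ≥ 51 — meets.
  Stage 1 carried; the burden shifts to the accused.
Stage 2 (accused, any credible evidence, weight is at least 13): (c) 20 ≥ 13 — meets.
  Stage 2 is satisfied; the onus moves to the prosecution.
Stage 3 (prosecution, a preponderance, weight is at least 51): (d) net 93−44=49 < 51 — fails.
  The prosecution does not carry Stage 3.
The accused prevails.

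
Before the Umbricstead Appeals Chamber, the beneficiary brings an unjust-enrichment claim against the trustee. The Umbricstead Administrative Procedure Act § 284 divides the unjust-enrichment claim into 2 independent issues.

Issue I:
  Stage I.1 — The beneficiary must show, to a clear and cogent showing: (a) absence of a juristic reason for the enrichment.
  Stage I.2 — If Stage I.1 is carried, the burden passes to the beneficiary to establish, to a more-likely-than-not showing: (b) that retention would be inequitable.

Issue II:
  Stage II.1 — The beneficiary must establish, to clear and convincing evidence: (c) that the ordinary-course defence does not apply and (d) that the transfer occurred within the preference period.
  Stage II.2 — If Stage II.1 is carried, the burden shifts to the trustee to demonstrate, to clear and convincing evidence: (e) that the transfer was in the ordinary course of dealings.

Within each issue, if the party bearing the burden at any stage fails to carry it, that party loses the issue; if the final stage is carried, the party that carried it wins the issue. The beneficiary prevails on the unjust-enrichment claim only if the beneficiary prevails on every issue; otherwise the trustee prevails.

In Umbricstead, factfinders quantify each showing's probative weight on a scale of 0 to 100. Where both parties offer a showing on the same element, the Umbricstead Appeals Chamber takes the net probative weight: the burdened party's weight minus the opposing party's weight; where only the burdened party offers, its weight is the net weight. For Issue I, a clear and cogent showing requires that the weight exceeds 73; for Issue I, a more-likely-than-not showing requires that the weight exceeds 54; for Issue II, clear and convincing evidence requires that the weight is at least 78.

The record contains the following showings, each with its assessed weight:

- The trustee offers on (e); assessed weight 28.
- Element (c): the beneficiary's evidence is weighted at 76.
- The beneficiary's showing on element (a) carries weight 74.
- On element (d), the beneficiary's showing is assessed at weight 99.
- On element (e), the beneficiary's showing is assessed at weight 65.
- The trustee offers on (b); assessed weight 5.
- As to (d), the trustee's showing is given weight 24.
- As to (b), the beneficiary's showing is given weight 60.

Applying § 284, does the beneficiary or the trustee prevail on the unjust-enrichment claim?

— Issue I —
Stage I.1 (beneficiary, a clear and cogent showing, weight exceeds 73): (a) 74 > 73 — meets.
  Stage I.1 carried; the burden remains with the beneficiary.
Stage I.2 (beneficiary, a more-likely-than-not showing, weight exceeds 54): (b) net 60−5=55 > 54 — meets.
  The beneficiary carries the last stage.
With every stage satisfied, the beneficiary prevails on this issue.
— Issue II —
Stage II.1 (beneficiary, clear and convincing evidence, weight is at least 78): (c) 76 < 78 — fails; (d) net 99−24=75 < 78 — fails.
  The beneficiary does not carry Stage II.1.
The trustee prevails on this issue.
Per-issue: Issue I → beneficiary; Issue II → trustee. The beneficiary must prevail on every issue; overall, the trustee prevails.

trustee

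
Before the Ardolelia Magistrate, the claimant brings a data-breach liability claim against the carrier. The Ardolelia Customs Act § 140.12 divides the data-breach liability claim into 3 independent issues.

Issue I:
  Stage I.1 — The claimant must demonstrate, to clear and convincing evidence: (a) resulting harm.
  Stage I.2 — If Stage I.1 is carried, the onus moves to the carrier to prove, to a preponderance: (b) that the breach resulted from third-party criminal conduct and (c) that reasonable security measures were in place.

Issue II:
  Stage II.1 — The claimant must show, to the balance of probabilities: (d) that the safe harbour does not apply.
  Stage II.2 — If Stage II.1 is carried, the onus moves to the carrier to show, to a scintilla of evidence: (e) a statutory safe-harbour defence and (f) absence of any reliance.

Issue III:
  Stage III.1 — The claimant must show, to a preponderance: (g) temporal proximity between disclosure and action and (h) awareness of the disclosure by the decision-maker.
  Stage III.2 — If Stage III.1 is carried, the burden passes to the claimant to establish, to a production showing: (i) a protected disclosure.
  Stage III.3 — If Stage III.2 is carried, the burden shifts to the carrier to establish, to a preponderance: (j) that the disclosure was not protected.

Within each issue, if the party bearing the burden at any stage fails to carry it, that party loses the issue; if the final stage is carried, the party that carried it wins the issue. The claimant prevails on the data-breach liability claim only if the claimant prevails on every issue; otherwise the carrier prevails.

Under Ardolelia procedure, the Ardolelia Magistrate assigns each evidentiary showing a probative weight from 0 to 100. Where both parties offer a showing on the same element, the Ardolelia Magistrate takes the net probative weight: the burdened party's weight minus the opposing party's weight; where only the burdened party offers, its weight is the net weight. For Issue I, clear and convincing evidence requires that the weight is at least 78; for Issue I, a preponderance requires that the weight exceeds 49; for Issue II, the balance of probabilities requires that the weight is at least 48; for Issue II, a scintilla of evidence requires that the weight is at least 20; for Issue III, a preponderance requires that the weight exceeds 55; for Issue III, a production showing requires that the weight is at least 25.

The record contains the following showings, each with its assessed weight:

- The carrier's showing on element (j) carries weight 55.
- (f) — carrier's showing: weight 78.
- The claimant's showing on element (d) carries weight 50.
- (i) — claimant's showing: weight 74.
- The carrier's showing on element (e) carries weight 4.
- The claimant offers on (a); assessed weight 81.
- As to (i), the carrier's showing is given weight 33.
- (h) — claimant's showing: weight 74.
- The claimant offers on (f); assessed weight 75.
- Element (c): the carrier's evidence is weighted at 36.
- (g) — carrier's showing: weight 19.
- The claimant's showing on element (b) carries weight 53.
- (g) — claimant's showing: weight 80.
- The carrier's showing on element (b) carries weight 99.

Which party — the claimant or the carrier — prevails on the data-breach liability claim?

claimant

— Issue I —
Stage I.1 (claimant, clear and convincing evidence, weight is at least 78): (a) 81 ≥ 78 — meets.
  All elements met. The burden passes to the carrier.
Stage I.2 (carrier, a preponderance, weight exceeds 49): (b) net 99−53=46 ≤ 49 — fails; (c) 36 ≤ 49 — fails.
  Stage I.2 not carried; the carrier fails its burden.
So the claimant prevails on this issue.
— Issue II —
Stage II.1 — burden on claimant; standard: the balance of probabilities (weight is at least 48).
    (d): 50 ≥ 48 [met]
  Stage II.1 is satisfied; the onus moves to the carrier.
Stage II.2 — burden on carrier; standard: a scintilla of evidence (weight is at least 20).
    (e): 4 < 20 [not met]
    (f): 78 − 75 = 3 < 20 [not met]
  Stage II.2 not carried; the carrier fails its burden.
So the claimant prevails on this issue.
— Issue III —
At Stage III.1 the claimant must meet a preponderance (weight exceeds 55): on (g) the weight is 80 less the opposing 19 gives net 61, which does exceed 55, so (g) meets the standard; on (h) the weight is 74, > 55, so (h) meets the standard.
  Stage III.1 is satisfied; the claimant continues to bear the burden.
At Stage III.2 the claimant must meet a production showing (weight is at least 25): on (i) the weight is 74 less the opposing 33 gives net 41, ≥ 25, so (i) meets the standard.
  Stage III.2 carried; the burden shifts to the carrier.
At Stage III.3 the carrier must meet a preponderance (weight exceeds 55): on (j) the weight is 55, which does not exceed 55, so (j) does not meet the standard.
  Stage III.3 not carried; the carrier fails its burden.
The analysis ends at Stage III.3; the claimant prevails on this issue.
Per-issue: Issue I → claimant; Issue II → claimant; Issue III → claimant. The claimant must prevail on every issue; overall, the claimant prevails.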